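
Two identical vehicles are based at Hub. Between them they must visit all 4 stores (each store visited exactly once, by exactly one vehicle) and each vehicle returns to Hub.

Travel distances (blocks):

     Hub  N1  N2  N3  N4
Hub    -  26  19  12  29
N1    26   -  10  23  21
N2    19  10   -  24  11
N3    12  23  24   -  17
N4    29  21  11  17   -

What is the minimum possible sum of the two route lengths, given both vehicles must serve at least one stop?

There are 2^3 − 1 = 7 ways to divide the 4 stops into two non-empty groups. For each, the best each vehicle can do is its own shortest tour through its group:
  {N1} + {N2, N3, N4}: 52 + 59 = 111
  {N2} + {N1, N3, N4}: 38 + 76 = 114
  {N1, N2} + {N3, N4}: 55 + 58 = 113
  {N3} + {N1, N2, N4}: 24 + 76 = 100
  {N1, N3} + {N2, N4}: 61 + 59 = 120
  {N2, N3} + {N1, N4}: 55 + 76 = 131
  … (7 splits in total)
Best: vehicle 1 Hub → N3 → Hub = 24; vehicle 2 Hub → N1 → N2 → N4 → Hub = 76; combined 100.

100 blocks — the smallest possible combined total.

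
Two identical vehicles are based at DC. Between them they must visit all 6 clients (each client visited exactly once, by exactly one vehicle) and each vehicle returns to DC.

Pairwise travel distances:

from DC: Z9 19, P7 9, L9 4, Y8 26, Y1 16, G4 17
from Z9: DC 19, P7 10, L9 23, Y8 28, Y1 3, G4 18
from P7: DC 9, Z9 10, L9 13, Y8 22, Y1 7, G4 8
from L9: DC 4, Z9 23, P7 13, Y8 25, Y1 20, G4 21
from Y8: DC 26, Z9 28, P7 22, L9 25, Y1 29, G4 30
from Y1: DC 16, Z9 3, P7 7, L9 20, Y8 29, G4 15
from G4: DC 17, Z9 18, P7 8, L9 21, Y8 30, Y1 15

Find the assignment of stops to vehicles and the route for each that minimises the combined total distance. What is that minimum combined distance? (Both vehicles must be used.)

Minimum combined distance: 97.

Check every non-empty split of the stops between the two vehicles; for each half take its own optimal tour:
  {Z9} + {P7, L9, Y8, Y1, G4}: 38 + 90 = 128
  {P7} + {Z9, L9, Y8, Y1, G4}: 18 + 92 = 110
  {Z9, P7} + {L9, Y8, Y1, G4}: 38 + 90 = 128
  {L9} + {Z9, P7, Y8, Y1, G4}: 8 + 89 = 97
  {Z9, L9} + {P7, Y8, Y1, G4}: 46 + 87 = 133
  {P7, L9} + {Z9, Y8, Y1, G4}: 26 + 89 = 115
  … (31 splits in total)
Best: vehicle 1 DC → L9 → DC = 8; vehicle 2 DC → P7 → G4 → Y1 → Z9 → Y8 → DC = 89; combined 97.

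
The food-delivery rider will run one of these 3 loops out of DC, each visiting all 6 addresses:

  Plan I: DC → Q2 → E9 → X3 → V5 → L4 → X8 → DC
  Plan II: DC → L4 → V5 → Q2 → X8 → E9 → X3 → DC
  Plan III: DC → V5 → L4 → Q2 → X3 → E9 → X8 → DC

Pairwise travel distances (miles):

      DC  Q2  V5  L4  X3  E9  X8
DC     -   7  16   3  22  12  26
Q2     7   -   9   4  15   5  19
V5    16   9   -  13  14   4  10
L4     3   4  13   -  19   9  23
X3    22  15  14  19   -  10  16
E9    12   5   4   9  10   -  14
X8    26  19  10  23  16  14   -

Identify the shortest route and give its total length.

Shortest is Plan II, total 90 miles.

Plan I: 7 + 5 + 10 + 14 + 13 + 23 + 26 = 98
Plan II: 3 + 13 + 9 + 19 + 14 + 10 + 22 = 90
Plan III: 16 + 13 + 4 + 15 + 10 + 14 + 26 = 98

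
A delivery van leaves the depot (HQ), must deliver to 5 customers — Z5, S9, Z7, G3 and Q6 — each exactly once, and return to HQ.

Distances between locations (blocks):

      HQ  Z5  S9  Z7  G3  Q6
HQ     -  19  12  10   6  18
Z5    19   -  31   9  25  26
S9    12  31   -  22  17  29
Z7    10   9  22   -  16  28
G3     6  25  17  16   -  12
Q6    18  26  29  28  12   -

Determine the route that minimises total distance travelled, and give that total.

With 5 stops there are 5!/2 = 60 distinct round trips (a route and its reverse cost the same).
HQ - Z5 - S9 - Z7 - G3 - Q6 - HQ: 19+31+22+16+12+18 = 118
HQ - Z5 - S9 - Z7 - Q6 - G3 - HQ: 19+31+22+28+12+6 = 118
HQ - Z5 - S9 - G3 - Z7 - Q6 - HQ: 19+31+17+16+28+18 = 129
HQ - Z5 - S9 - G3 - Q6 - Z7 - HQ: 19+31+17+12+28+10 = 117
HQ - Z5 - S9 - Q6 - Z7 - G3 - HQ: 19+31+29+28+16+6 = 129
HQ - Z5 - S9 - Q6 - G3 - Z7 - HQ: 19+31+29+12+16+10 = 117
HQ - Z5 - Z7 - S9 - G3 - Q6 - HQ: 19+9+22+17+12+18 = 97
HQ - Z5 - Z7 - S9 - Q6 - G3 - HQ: 19+9+22+29+12+6 = 97
HQ - Z5 - Z7 - G3 - S9 - Q6 - HQ: 19+9+16+17+29+18 = 108
HQ - Z5 - Z7 - G3 - Q6 - S9 - HQ: 19+9+16+12+29+12 = 97
HQ - Z5 - Z7 - Q6 - S9 - G3 - HQ: 19+9+28+29+17+6 = 108
HQ - Z5 - Z7 - Q6 - G3 - S9 - HQ: 19+9+28+12+17+12 = 97
HQ - Z5 - G3 - S9 - Z7 - Q6 - HQ: 19+25+17+22+28+18 = 129
HQ - Z5 - G3 - S9 - Q6 - Z7 - HQ: 19+25+17+29+28+10 = 128
… (46 more)
HQ - S9 - G3 - Q6 - Z5 - Z7 - HQ: 12+17+12+26+9+10 = 86  ← best
The minimum is 86.
One optimal route: HQ → S9 → G3 → Q6 → Z5 → Z7 → HQ (or its reverse).

86 blocks — the shortest possible round trip.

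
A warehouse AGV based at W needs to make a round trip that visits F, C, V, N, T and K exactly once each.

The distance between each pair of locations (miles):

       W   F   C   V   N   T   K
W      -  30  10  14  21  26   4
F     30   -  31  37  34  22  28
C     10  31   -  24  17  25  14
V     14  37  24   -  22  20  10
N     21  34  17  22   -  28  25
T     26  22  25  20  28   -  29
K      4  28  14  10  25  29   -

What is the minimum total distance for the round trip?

With 6 stops there are 6!/2 = 360 distinct round trips (a route and its reverse cost the same).
W → F → C → V → N → T → K → W: 30+31+24+22+28+29+4 = 168
W → F → C → V → N → K → T → W: 30+31+24+22+25+29+26 = 187
W → F → C → V → T → N → K → W: 30+31+24+20+28+25+4 = 162
W → F → C → V → T → K → N → W: 30+31+24+20+29+25+21 = 180
W → F → C → V → K → N → T → W: 30+31+24+10+25+28+26 = 174
W → F → C → V → K → T → N → W: 30+31+24+10+29+28+21 = 173
W → F → C → N → V → T → K → W: 30+31+17+22+20+29+4 = 153
W → F → C → N → V → K → T → W: 30+31+17+22+10+29+26 = 165
… (352 more)
W → C → N → F → T → V → K → W: 10+17+34+22+20+10+4 = 117  ← best
The minimum is 117.
One optimal route: W → C → N → F → T → V → K → W (or its reverse).

Minimum total distance: 117 miles.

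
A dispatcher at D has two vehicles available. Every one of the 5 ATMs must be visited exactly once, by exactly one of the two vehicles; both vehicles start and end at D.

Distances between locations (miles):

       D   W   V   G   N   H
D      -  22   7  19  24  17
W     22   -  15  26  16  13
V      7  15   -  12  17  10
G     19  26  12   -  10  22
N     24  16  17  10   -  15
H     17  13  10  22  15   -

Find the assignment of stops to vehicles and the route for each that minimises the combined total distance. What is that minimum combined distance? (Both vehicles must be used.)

Minimum combined distance: 89 miles.

Check every non-empty split of the stops between the two vehicles; for each half take its own optimal tour:
  {W} + {V, G, N, H}: 44 + 61 = 105
  {V} + {W, G, N, H}: 14 + 75 = 89
  {W, V} + {G, N, H}: 44 + 61 = 105
  {G} + {W, V, N, H}: 38 + 70 = 108
  {W, G} + {V, N, H}: 67 + 56 = 123
  {V, G} + {W, N, H}: 38 + 70 = 108
  … (15 splits in total)
Best: vehicle 1 D → V → D = 14; vehicle 2 D → G → N → W → H → D = 75; combined 89.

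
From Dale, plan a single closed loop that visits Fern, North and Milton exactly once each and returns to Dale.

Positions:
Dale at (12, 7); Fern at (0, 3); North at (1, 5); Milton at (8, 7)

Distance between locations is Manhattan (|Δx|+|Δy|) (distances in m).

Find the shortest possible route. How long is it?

32 m — the shortest possible round trip.

There are 3 distinct closed tours to check (reversals are equivalent).
Dale-Fern-North-Milton-Dale: 16+3+9+4 = 32
Dale-Fern-Milton-North-Dale: 16+12+9+13 = 50
Dale-North-Fern-Milton-Dale: 13+3+12+4 = 32
The minimum is 32.
One optimal route: Dale → Fern → North → Milton → Dale (or its reverse).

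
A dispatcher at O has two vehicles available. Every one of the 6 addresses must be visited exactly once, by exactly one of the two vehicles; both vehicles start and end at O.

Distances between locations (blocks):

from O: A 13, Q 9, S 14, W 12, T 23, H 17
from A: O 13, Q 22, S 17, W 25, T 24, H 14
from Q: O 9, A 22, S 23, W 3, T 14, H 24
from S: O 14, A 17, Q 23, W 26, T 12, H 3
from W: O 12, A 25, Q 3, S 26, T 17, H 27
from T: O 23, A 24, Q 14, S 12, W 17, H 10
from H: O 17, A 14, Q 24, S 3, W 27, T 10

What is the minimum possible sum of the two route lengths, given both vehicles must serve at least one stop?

There are 2^5 − 1 = 31 ways to divide the 6 stops into two non-empty groups. For each, the best each vehicle can do is its own shortest tour through its group:
  {A} + {Q, S, W, T, H}: 26 + 56 = 82
  {Q} + {A, S, W, T, H}: 18 + 71 = 89
  {A, Q} + {S, W, T, H}: 44 + 56 = 100
  {S} + {A, Q, W, T, H}: 28 + 66 = 94
  {A, S} + {Q, W, T, H}: 44 + 56 = 100
  {Q, S} + {A, W, T, H}: 46 + 66 = 112
  … (31 splits in total)
Best: vehicle 1 O → A → O = 26; vehicle 2 O → Q → W → T → H → S → O = 56; combined 82.

Minimum combined distance: 82 blocks.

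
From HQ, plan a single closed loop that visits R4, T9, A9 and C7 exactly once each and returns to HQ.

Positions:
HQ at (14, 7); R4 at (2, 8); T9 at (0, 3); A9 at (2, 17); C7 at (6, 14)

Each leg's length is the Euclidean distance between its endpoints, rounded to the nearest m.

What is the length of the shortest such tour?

Minimum total distance: 45 m.

HQ - R4 - T9 - A9 - C7 - HQ: 12+5+14+5+11 = 47
HQ - R4 - T9 - C7 - A9 - HQ: 12+5+13+5+16 = 51
HQ - R4 - A9 - T9 - C7 - HQ: 12+9+14+13+11 = 59
HQ - R4 - A9 - C7 - T9 - HQ: 12+9+5+13+15 = 54
HQ - R4 - C7 - T9 - A9 - HQ: 12+7+13+14+16 = 62
HQ - R4 - C7 - A9 - T9 - HQ: 12+7+5+14+15 = 53
HQ - T9 - R4 - A9 - C7 - HQ: 15+5+9+5+11 = 45
HQ - T9 - R4 - C7 - A9 - HQ: 15+5+7+5+16 = 48
HQ - T9 - A9 - R4 - C7 - HQ: 15+14+9+7+11 = 56
HQ - T9 - C7 - R4 - A9 - HQ: 15+13+7+9+16 = 60
HQ - A9 - R4 - T9 - C7 - HQ: 16+9+5+13+11 = 54
HQ - A9 - T9 - R4 - C7 - HQ: 16+14+5+7+11 = 53
The minimum is 45.
One optimal route: HQ → T9 → R4 → A9 → C7 → HQ (or its reverse).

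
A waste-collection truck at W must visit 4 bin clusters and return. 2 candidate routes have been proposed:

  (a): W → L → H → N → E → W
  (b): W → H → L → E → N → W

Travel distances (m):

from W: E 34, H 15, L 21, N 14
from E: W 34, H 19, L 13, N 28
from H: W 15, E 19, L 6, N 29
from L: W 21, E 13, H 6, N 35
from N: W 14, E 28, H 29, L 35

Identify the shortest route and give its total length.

Shortest is (b), total 76 m.

(a): 21 + 6 + 29 + 28 + 34 = 118
(b): 15 + 6 + 13 + 28 + 14 = 76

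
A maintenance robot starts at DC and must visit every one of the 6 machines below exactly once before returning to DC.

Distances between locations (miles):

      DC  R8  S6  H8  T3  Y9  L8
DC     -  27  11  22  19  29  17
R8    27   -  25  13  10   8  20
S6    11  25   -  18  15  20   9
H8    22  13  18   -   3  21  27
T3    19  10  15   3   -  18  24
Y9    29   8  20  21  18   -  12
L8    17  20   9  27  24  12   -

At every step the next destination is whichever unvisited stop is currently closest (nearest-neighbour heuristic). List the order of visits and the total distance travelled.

DC → [S6:11 / L8:17 / T3:19 / H8:22 / R8:27 / Y9:29] → S6 (11)
S6 → [L8:9 / T3:15 / H8:18 / Y9:20 / R8:25] → L8 (9)
L8 → [Y9:12 / R8:20 / T3:24 / H8:27] → Y9 (12)
Y9 → [R8:8 / T3:18 / H8:21] → R8 (8)
R8 → [T3:10 / H8:13] → T3 (10)
T3 → [H8:3] → H8 (3)
Return H8→DC: 22.
Total = 11 + 9 + 12 + 8 + 10 + 3 + 22 = 75.

Nearest-neighbour total = 75 miles; route DC → S6 → L8 → Y9 → R8 → T3 → H8 → DC.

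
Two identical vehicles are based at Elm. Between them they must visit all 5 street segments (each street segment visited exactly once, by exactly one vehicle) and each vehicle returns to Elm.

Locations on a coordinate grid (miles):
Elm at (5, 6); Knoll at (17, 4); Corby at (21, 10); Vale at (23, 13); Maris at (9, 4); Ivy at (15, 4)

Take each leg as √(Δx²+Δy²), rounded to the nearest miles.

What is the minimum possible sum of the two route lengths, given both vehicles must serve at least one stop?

There are 2^4 − 1 = 15 ways to divide the 5 stops into two non-empty groups. For each, the best each vehicle can do is its own shortest tour through its group:
  {Knoll} + {Corby, Vale, Maris, Ivy}: 24 + 41 = 65
  {Corby} + {Knoll, Vale, Maris, Ivy}: 32 + 42 = 74
  {Knoll, Corby} + {Vale, Maris, Ivy}: 35 + 41 = 76
  {Vale} + {Knoll, Corby, Maris, Ivy}: 38 + 35 = 73
  {Knoll, Vale} + {Corby, Maris, Ivy}: 42 + 34 = 76
  {Corby, Vale} + {Knoll, Maris, Ivy}: 39 + 24 = 63
  … (15 splits in total)
  {Maris} + {Knoll, Corby, Vale, Ivy}: 8 + 42 = 50  ← best
Best: vehicle 1 Elm → Maris → Elm = 8; vehicle 2 Elm → Vale → Corby → Knoll → Ivy → Elm = 42; combined 50.

50 miles — the smallest possible combined total.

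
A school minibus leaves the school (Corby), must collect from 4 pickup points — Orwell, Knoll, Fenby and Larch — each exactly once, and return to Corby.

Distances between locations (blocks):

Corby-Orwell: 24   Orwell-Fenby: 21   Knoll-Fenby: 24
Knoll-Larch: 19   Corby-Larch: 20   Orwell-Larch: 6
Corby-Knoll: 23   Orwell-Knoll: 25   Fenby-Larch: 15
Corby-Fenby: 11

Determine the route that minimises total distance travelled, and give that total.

Minimum total distance: 80 blocks.

With 4 stops there are 4!/2 = 12 distinct round trips (a route and its reverse cost the same).
Corby → Orwell → Knoll → Fenby → Larch → Corby: 24+25+24+15+20 = 108
Corby → Orwell → Knoll → Larch → Fenby → Corby: 24+25+19+15+11 = 94
Corby → Orwell → Fenby → Knoll → Larch → Corby: 24+21+24+19+20 = 108
Corby → Orwell → Fenby → Larch → Knoll → Corby: 24+21+15+19+23 = 102
Corby → Orwell → Larch → Knoll → Fenby → Corby: 24+6+19+24+11 = 84
Corby → Orwell → Larch → Fenby → Knoll → Corby: 24+6+15+24+23 = 92
Corby → Knoll → Orwell → Fenby → Larch → Corby: 23+25+21+15+20 = 104
Corby → Knoll → Orwell → Larch → Fenby → Corby: 23+25+6+15+11 = 80
Corby → Knoll → Fenby → Orwell → Larch → Corby: 23+24+21+6+20 = 94
Corby → Knoll → Larch → Orwell → Fenby → Corby: 23+19+6+21+11 = 80
Corby → Fenby → Orwell → Knoll → Larch → Corby: 11+21+25+19+20 = 96
Corby → Fenby → Knoll → Orwell → Larch → Corby: 11+24+25+6+20 = 86
The minimum is 80.
One optimal route: Corby → Knoll → Orwell → Larch → Fenby → Corby (or its reverse).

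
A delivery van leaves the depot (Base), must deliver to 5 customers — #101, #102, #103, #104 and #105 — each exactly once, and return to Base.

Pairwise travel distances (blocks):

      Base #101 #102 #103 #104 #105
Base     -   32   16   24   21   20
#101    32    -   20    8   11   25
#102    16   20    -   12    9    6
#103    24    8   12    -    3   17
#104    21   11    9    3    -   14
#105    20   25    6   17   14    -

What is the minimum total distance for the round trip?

Base - #101 - #102 - #103 - #104 - #105 - Base: 32+20+12+3+14+20 = 101
Base - #101 - #102 - #103 - #105 - #104 - Base: 32+20+12+17+14+21 = 116
Base - #101 - #102 - #104 - #103 - #105 - Base: 32+20+9+3+17+20 = 101
Base - #101 - #102 - #104 - #105 - #103 - Base: 32+20+9+14+17+24 = 116
Base - #101 - #102 - #105 - #103 - #104 - Base: 32+20+6+17+3+21 = 99
Base - #101 - #102 - #105 - #104 - #103 - Base: 32+20+6+14+3+24 = 99
Base - #101 - #103 - #102 - #104 - #105 - Base: 32+8+12+9+14+20 = 95
Base - #101 - #103 - #102 - #105 - #104 - Base: 32+8+12+6+14+21 = 93
Base - #101 - #103 - #104 - #102 - #105 - Base: 32+8+3+9+6+20 = 78
Base - #101 - #103 - #104 - #105 - #102 - Base: 32+8+3+14+6+16 = 79
Base - #101 - #103 - #105 - #102 - #104 - Base: 32+8+17+6+9+21 = 93
Base - #101 - #103 - #105 - #104 - #102 - Base: 32+8+17+14+9+16 = 96
Base - #101 - #104 - #102 - #103 - #105 - Base: 32+11+9+12+17+20 = 101
Base - #101 - #104 - #102 - #105 - #103 - Base: 32+11+9+6+17+24 = 99
… (46 more)
The minimum is 78.
One optimal route: Base → #101 → #103 → #104 → #102 → #105 → Base (or its reverse).

Shortest round trip = 78 blocks.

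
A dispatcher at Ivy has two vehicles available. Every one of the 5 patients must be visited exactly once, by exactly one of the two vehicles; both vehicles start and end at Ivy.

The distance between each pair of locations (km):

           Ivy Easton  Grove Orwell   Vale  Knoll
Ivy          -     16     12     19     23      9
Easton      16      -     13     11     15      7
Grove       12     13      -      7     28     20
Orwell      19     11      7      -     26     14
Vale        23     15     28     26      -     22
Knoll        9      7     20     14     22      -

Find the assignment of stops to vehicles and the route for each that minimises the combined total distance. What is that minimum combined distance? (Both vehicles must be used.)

Minimum combined distance: 86 km.

Check every non-empty split of the stops between the two vehicles; for each half take its own optimal tour:
  {Easton} + {Grove, Orwell, Vale, Knoll}: 32 + 76 = 108
  {Grove} + {Easton, Orwell, Vale, Knoll}: 24 + 72 = 96
  {Easton, Grove} + {Orwell, Vale, Knoll}: 41 + 72 = 113
  {Orwell} + {Easton, Grove, Vale, Knoll}: 38 + 71 = 109
  {Easton, Orwell} + {Grove, Vale, Knoll}: 46 + 71 = 117
  {Grove, Orwell} + {Easton, Vale, Knoll}: 38 + 54 = 92
  … (15 splits in total)
  {Easton, Grove, Orwell, Vale} + {Knoll}: 68 + 18 = 86  ← best
Best: vehicle 1 Ivy → Grove → Orwell → Easton → Vale → Ivy = 68; vehicle 2 Ivy → Knoll → Ivy = 18; combined 86.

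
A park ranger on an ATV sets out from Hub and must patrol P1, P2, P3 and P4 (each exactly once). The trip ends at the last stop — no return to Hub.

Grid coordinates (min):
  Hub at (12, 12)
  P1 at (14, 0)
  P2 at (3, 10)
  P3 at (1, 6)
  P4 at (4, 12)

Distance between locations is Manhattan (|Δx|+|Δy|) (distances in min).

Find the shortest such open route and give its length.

There are 4! = 24 possible orderings.
Hub→P1→P2→P3→P4: 14+21+6+9 = 50
Hub→P1→P2→P4→P3: 14+21+3+9 = 47
Hub→P1→P3→P2→P4: 14+19+6+3 = 42
Hub→P1→P3→P4→P2: 14+19+9+3 = 45
Hub→P1→P4→P2→P3: 14+22+3+6 = 45
Hub→P1→P4→P3→P2: 14+22+9+6 = 51
Hub→P2→P1→P3→P4: 11+21+19+9 = 60
Hub→P2→P1→P4→P3: 11+21+22+9 = 63
Hub→P2→P3→P1→P4: 11+6+19+22 = 58
Hub→P2→P3→P4→P1: 11+6+9+22 = 48
Hub→P2→P4→P1→P3: 11+3+22+19 = 55
Hub→P2→P4→P3→P1: 11+3+9+19 = 42
Hub→P3→P1→P2→P4: 17+19+21+3 = 60
Hub→P3→P1→P4→P2: 17+19+22+3 = 61
… (10 more)
Hub→P4→P2→P3→P1: 8+3+6+19 = 36  ← best
The minimum is 36.
One shortest path: Hub → P4 → P2 → P3 → P1.

Shortest open route: 36 min.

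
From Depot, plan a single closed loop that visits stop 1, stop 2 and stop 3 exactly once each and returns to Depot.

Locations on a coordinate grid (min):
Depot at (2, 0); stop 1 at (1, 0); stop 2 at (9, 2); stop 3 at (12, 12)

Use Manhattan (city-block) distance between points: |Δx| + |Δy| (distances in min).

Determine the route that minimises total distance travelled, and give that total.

Minimum total distance: 46 min.

There are 3 distinct closed tours to check (reversals are equivalent).
Depot → stop 1 → stop 2 → stop 3 → Depot: 1+10+13+22 = 46
Depot → stop 1 → stop 3 → stop 2 → Depot: 1+23+13+9 = 46
Depot → stop 2 → stop 1 → stop 3 → Depot: 9+10+23+22 = 64
The minimum is 46.
One optimal route: Depot → stop 1 → stop 2 → stop 3 → Depot (or its reverse).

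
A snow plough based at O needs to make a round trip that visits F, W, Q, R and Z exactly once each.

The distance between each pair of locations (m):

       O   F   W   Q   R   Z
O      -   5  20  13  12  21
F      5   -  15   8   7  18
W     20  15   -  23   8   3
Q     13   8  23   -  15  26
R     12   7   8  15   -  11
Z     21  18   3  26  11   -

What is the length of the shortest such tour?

With 5 stops there are 5!/2 = 60 distinct round trips (a route and its reverse cost the same).
O - F - W - Q - R - Z - O: 5+15+23+15+11+21 = 90
O - F - W - Q - Z - R - O: 5+15+23+26+11+12 = 92
O - F - W - R - Q - Z - O: 5+15+8+15+26+21 = 90
O - F - W - R - Z - Q - O: 5+15+8+11+26+13 = 78
O - F - W - Z - Q - R - O: 5+15+3+26+15+12 = 76
O - F - W - Z - R - Q - O: 5+15+3+11+15+13 = 62
O - F - Q - W - R - Z - O: 5+8+23+8+11+21 = 76
O - F - Q - W - Z - R - O: 5+8+23+3+11+12 = 62
O - F - Q - R - W - Z - O: 5+8+15+8+3+21 = 60
O - F - Q - R - Z - W - O: 5+8+15+11+3+20 = 62
O - F - Q - Z - W - R - O: 5+8+26+3+8+12 = 62
O - F - Q - Z - R - W - O: 5+8+26+11+8+20 = 78
O - F - R - W - Q - Z - O: 5+7+8+23+26+21 = 90
O - F - R - W - Z - Q - O: 5+7+8+3+26+13 = 62
… (46 more)
The minimum is 60.
One optimal route: O → F → Q → R → W → Z → O (or its reverse).

Minimum total distance: 60 m.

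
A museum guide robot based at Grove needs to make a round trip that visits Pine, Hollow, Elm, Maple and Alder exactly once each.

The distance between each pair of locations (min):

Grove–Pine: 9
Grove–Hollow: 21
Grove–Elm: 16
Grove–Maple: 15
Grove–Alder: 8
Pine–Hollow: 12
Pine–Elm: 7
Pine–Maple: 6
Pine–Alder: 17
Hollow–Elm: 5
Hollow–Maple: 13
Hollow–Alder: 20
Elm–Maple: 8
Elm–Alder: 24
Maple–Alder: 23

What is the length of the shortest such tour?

Grove→Pine→Hollow→Elm→Maple→Alder→Grove: 9+12+5+8+23+8 = 65
Grove→Pine→Hollow→Elm→Alder→Maple→Grove: 9+12+5+24+23+15 = 88
Grove→Pine→Hollow→Maple→Elm→Alder→Grove: 9+12+13+8+24+8 = 74
Grove→Pine→Hollow→Maple→Alder→Elm→Grove: 9+12+13+23+24+16 = 97
Grove→Pine→Hollow→Alder→Elm→Maple→Grove: 9+12+20+24+8+15 = 88
Grove→Pine→Hollow→Alder→Maple→Elm→Grove: 9+12+20+23+8+16 = 88
Grove→Pine→Elm→Hollow→Maple→Alder→Grove: 9+7+5+13+23+8 = 65
Grove→Pine→Elm→Hollow→Alder→Maple→Grove: 9+7+5+20+23+15 = 79
Grove→Pine→Elm→Maple→Hollow→Alder→Grove: 9+7+8+13+20+8 = 65
Grove→Pine→Elm→Maple→Alder→Hollow→Grove: 9+7+8+23+20+21 = 88
Grove→Pine→Elm→Alder→Hollow→Maple→Grove: 9+7+24+20+13+15 = 88
Grove→Pine→Elm→Alder→Maple→Hollow→Grove: 9+7+24+23+13+21 = 97
Grove→Pine→Maple→Hollow→Elm→Alder→Grove: 9+6+13+5+24+8 = 65
Grove→Pine→Maple→Hollow→Alder→Elm→Grove: 9+6+13+20+24+16 = 88
… (46 more)
Grove→Pine→Maple→Elm→Hollow→Alder→Grove: 9+6+8+5+20+8 = 56  ← best
The minimum is 56.
One optimal route: Grove → Pine → Maple → Elm → Hollow → Alder → Grove (or its reverse).

56 min — the shortest possible round trip.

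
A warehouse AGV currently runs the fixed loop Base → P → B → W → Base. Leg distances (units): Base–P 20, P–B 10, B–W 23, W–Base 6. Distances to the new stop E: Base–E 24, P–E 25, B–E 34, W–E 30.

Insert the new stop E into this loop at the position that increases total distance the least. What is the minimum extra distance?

Minimum extra distance: 29, inserting E between Base and P.

Insertion cost between consecutive stops i–j is d(i,E) + d(E,j) − d(i,j):
  between Base and P: 24 + 25 − 20 = 29
  between P and B: 25 + 34 − 10 = 49
  between B and W: 34 + 30 − 23 = 41
  between W and Base: 30 + 24 − 6 = 48
Cheapest insertion is between Base and P, adding 29.
New total = 59 + 29 = 88.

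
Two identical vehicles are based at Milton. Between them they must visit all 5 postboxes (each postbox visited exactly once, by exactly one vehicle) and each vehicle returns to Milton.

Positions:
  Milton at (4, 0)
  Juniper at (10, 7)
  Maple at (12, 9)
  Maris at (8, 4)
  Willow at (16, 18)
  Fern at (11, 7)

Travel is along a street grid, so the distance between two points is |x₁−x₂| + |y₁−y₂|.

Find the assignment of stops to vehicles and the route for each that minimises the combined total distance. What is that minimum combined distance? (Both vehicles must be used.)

Check every non-empty split of the stops between the two vehicles; for each half take its own optimal tour:
  {Juniper} + {Maple, Maris, Willow, Fern}: 26 + 60 = 86
  {Maple} + {Juniper, Maris, Willow, Fern}: 34 + 60 = 94
  {Juniper, Maple} + {Maris, Willow, Fern}: 34 + 60 = 94
  {Maris} + {Juniper, Maple, Willow, Fern}: 16 + 60 = 76
  {Juniper, Maris} + {Maple, Willow, Fern}: 26 + 60 = 86
  {Maple, Maris} + {Juniper, Willow, Fern}: 34 + 60 = 94
  … (15 splits in total)
Best: vehicle 1 Milton → Maris → Milton = 16; vehicle 2 Milton → Juniper → Maple → Willow → Fern → Milton = 60; combined 76.

76 — the smallest possible combined total.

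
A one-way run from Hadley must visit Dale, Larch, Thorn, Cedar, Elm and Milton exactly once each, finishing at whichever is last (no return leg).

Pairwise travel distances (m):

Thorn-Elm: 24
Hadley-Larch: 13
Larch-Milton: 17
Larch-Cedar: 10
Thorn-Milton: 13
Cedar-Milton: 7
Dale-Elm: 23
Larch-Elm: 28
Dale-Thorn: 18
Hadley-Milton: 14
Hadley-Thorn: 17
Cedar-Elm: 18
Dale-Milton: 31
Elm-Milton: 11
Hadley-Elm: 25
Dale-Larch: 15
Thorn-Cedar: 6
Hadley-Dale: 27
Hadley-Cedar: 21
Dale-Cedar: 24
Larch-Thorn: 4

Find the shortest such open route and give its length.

Shortest open route: 64 m.

There are 6! = 720 possible orderings.
Hadley - Dale - Larch - Thorn - Cedar - Elm - Milton: 27+15+4+6+18+11 = 81
Hadley - Dale - Larch - Thorn - Cedar - Milton - Elm: 27+15+4+6+7+11 = 70
Hadley - Dale - Larch - Thorn - Elm - Cedar - Milton: 27+15+4+24+18+7 = 95
Hadley - Dale - Larch - Thorn - Elm - Milton - Cedar: 27+15+4+24+11+7 = 88
Hadley - Dale - Larch - Thorn - Milton - Cedar - Elm: 27+15+4+13+7+18 = 84
Hadley - Dale - Larch - Thorn - Milton - Elm - Cedar: 27+15+4+13+11+18 = 88
Hadley - Dale - Larch - Cedar - Thorn - Elm - Milton: 27+15+10+6+24+11 = 93
Hadley - Dale - Larch - Cedar - Thorn - Milton - Elm: 27+15+10+6+13+11 = 82
… (712 more)
Hadley - Larch - Thorn - Cedar - Milton - Elm - Dale: 13+4+6+7+11+23 = 64  ← best
The minimum is 64.
One shortest path: Hadley → Larch → Thorn → Cedar → Milton → Elm → Dale.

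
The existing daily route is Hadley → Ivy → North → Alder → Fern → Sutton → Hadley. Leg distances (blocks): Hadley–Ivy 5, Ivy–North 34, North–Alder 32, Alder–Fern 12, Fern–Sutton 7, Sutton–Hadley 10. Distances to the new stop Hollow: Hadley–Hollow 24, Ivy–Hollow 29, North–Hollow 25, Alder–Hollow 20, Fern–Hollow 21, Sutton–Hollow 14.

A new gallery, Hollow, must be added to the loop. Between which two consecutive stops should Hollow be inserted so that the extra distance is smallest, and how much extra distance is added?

Insertion cost between consecutive stops i–j is d(i,Hollow) + d(Hollow,j) − d(i,j):
  between Hadley and Ivy: 24 + 29 − 5 = 48
  between Ivy and North: 29 + 25 − 34 = 20
  between North and Alder: 25 + 20 − 32 = 13
  between Alder and Fern: 20 + 21 − 12 = 29
  between Fern and Sutton: 21 + 14 − 7 = 28
  between Sutton and Hadley: 14 + 24 − 10 = 28
Cheapest insertion is between North and Alder, adding 13.
New total = 100 + 13 = 113.

Adding 13 blocks by placing Hollow on the North–Alder leg.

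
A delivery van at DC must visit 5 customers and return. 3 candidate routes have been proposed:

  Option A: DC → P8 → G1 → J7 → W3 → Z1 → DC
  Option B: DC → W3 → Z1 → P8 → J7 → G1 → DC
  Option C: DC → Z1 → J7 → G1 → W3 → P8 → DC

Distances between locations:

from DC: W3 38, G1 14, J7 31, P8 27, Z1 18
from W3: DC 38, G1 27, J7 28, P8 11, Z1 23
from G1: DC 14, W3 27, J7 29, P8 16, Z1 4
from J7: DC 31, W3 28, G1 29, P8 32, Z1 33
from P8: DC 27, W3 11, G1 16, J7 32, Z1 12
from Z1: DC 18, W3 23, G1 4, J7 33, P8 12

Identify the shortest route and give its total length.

Shortest is Option A, total 141.

Option A: 27 + 16 + 29 + 28 + 23 + 18 = 141
Option B: 38 + 23 + 12 + 32 + 29 + 14 = 148
Option C: 18 + 33 + 29 + 27 + 11 + 27 = 145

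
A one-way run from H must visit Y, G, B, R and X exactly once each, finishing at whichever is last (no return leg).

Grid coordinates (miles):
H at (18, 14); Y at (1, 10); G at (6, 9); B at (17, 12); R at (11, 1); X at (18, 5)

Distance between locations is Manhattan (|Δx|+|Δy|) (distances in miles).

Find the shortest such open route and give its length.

There are 5! = 120 possible orderings.
H - Y - G - B - R - X: 21+6+14+17+11 = 69
H - Y - G - B - X - R: 21+6+14+8+11 = 60
H - Y - G - R - B - X: 21+6+13+17+8 = 65
H - Y - G - R - X - B: 21+6+13+11+8 = 59
H - Y - G - X - B - R: 21+6+16+8+17 = 68
H - Y - G - X - R - B: 21+6+16+11+17 = 71
H - Y - B - G - R - X: 21+18+14+13+11 = 77
H - Y - B - G - X - R: 21+18+14+16+11 = 80
H - Y - B - R - G - X: 21+18+17+13+16 = 85
H - Y - B - R - X - G: 21+18+17+11+16 = 83
H - Y - B - X - G - R: 21+18+8+16+13 = 76
H - Y - B - X - R - G: 21+18+8+11+13 = 71
H - Y - R - G - B - X: 21+19+13+14+8 = 75
H - Y - R - G - X - B: 21+19+13+16+8 = 77
… (106 more)
H - B - X - R - G - Y: 3+8+11+13+6 = 41  ← best
The minimum is 41.
One shortest path: H → B → X → R → G → Y.

41 miles — the minimum one-way total.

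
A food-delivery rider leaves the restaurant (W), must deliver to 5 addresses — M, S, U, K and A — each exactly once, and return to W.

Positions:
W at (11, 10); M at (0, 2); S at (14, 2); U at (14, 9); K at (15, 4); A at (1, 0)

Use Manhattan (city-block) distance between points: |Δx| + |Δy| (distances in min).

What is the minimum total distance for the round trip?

There are 60 distinct closed tours to check (reversals are equivalent).
W→M→S→U→K→A→W: 19+14+7+6+18+20 = 84
W→M→S→U→A→K→W: 19+14+7+22+18+10 = 90
W→M→S→K→U→A→W: 19+14+3+6+22+20 = 84
W→M→S→K→A→U→W: 19+14+3+18+22+4 = 80
W→M→S→A→U→K→W: 19+14+15+22+6+10 = 86
W→M→S→A→K→U→W: 19+14+15+18+6+4 = 76
W→M→U→S→K→A→W: 19+21+7+3+18+20 = 88
W→M→U→S→A→K→W: 19+21+7+15+18+10 = 90
W→M→U→K→S→A→W: 19+21+6+3+15+20 = 84
W→M→U→K→A→S→W: 19+21+6+18+15+11 = 90
W→M→U→A→S→K→W: 19+21+22+15+3+10 = 90
W→M→U→A→K→S→W: 19+21+22+18+3+11 = 94
W→M→K→S→U→A→W: 19+17+3+7+22+20 = 88
W→M→K→S→A→U→W: 19+17+3+15+22+4 = 80
… (46 more)
W→M→A→S→K→U→W: 19+3+15+3+6+4 = 50  ← best
The minimum is 50.
One optimal route: W → M → A → S → K → U → W (or its reverse).

Shortest round trip = 50 min.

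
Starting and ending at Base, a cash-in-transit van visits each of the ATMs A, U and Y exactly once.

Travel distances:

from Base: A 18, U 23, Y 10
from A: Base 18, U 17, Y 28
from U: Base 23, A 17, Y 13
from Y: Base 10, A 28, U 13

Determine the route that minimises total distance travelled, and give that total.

58 — the shortest possible round trip.

Base→A→U→Y→Base: 18+17+13+10 = 58
Base→A→Y→U→Base: 18+28+13+23 = 82
Base→U→A→Y→Base: 23+17+28+10 = 78
The minimum is 58.
One optimal route: Base → A → U → Y → Base (or its reverse).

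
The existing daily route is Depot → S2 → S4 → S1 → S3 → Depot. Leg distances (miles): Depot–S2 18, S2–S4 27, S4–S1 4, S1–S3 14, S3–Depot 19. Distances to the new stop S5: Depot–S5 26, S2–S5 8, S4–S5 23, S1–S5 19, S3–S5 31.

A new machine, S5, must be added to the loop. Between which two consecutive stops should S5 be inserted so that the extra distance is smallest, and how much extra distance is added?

Insertion cost between consecutive stops i–j is d(i,S5) + d(S5,j) − d(i,j):
  between Depot and S2: 26 + 8 − 18 = 16
  between S2 and S4: 8 + 23 − 27 = 4
  between S4 and S1: 23 + 19 − 4 = 38
  between S1 and S3: 19 + 31 − 14 = 36
  between S3 and Depot: 31 + 26 − 19 = 38
Cheapest insertion is between S2 and S4, adding 4.
New total = 82 + 4 = 86.

+4 miles — insert S5 between S2 and S4.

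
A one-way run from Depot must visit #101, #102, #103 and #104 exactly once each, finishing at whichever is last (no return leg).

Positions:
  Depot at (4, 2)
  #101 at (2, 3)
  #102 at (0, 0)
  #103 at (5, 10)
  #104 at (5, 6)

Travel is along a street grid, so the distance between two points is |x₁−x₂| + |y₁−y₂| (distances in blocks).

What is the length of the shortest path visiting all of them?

Shortest open route: 21 blocks.

There are 4! = 24 possible orderings.
Depot → #101 → #102 → #103 → #104: 3+5+15+4 = 27
Depot → #101 → #102 → #104 → #103: 3+5+11+4 = 23
Depot → #101 → #103 → #102 → #104: 3+10+15+11 = 39
Depot → #101 → #103 → #104 → #102: 3+10+4+11 = 28
Depot → #101 → #104 → #102 → #103: 3+6+11+15 = 35
Depot → #101 → #104 → #103 → #102: 3+6+4+15 = 28
Depot → #102 → #101 → #103 → #104: 6+5+10+4 = 25
Depot → #102 → #101 → #104 → #103: 6+5+6+4 = 21
Depot → #102 → #103 → #101 → #104: 6+15+10+6 = 37
Depot → #102 → #103 → #104 → #101: 6+15+4+6 = 31
Depot → #102 → #104 → #101 → #103: 6+11+6+10 = 33
Depot → #102 → #104 → #103 → #101: 6+11+4+10 = 31
Depot → #103 → #101 → #102 → #104: 9+10+5+11 = 35
Depot → #103 → #101 → #104 → #102: 9+10+6+11 = 36
… (10 more)
The minimum is 21.
One shortest path: Depot → #102 → #101 → #104 → #103.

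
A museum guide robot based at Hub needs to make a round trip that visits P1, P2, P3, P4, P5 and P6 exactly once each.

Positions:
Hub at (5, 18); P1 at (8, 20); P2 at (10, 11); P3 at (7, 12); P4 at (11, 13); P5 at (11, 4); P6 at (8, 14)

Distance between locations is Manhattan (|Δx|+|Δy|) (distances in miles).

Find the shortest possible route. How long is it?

There are 360 distinct closed tours to check (reversals are equivalent).
Hub-P1-P2-P3-P4-P5-P6-Hub: 5+11+4+5+9+13+7 = 54
Hub-P1-P2-P3-P4-P6-P5-Hub: 5+11+4+5+4+13+20 = 62
Hub-P1-P2-P3-P5-P4-P6-Hub: 5+11+4+12+9+4+7 = 52
Hub-P1-P2-P3-P5-P6-P4-Hub: 5+11+4+12+13+4+11 = 60
Hub-P1-P2-P3-P6-P4-P5-Hub: 5+11+4+3+4+9+20 = 56
Hub-P1-P2-P3-P6-P5-P4-Hub: 5+11+4+3+13+9+11 = 56
Hub-P1-P2-P4-P3-P5-P6-Hub: 5+11+3+5+12+13+7 = 56
Hub-P1-P2-P4-P3-P6-P5-Hub: 5+11+3+5+3+13+20 = 60
… (352 more)
Hub-P1-P6-P4-P5-P2-P3-Hub: 5+6+4+9+8+4+8 = 44  ← best
The minimum is 44.
One optimal route: Hub → P1 → P6 → P4 → P5 → P2 → P3 → Hub (or its reverse).

Minimum total distance: 44 miles.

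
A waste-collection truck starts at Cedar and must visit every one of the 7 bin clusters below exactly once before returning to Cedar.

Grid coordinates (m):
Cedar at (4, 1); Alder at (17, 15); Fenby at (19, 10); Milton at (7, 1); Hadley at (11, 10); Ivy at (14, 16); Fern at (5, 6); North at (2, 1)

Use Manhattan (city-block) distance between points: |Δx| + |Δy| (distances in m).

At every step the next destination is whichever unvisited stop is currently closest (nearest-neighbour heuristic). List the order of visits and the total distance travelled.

Cedar → [North:2 / Milton:3 / Fern:6 / Hadley:16 / Fenby:24 / Ivy:25 / Alder:27] → North (2)
North → [Milton:5 / Fern:8 / Hadley:18 / Fenby:26 / Ivy:27 / Alder:29] → Milton (5)
Milton → [Fern:7 / Hadley:13 / Fenby:21 / Ivy:22 / Alder:24] → Fern (7)
Fern → [Hadley:10 / Fenby:18 / Ivy:19 / Alder:21] → Hadley (10)
Hadley → [Fenby:8 / Ivy:9 / Alder:11] → Fenby (8)
Fenby → [Alder:7 / Ivy:11] → Alder (7)
Alder → [Ivy:4] → Ivy (4)
Return Ivy→Cedar: 25.
Total = 2 + 5 + 7 + 10 + 8 + 7 + 4 + 25 = 68.

Nearest-neighbour total = 68 m; route Cedar → North → Milton → Fern → Hadley → Fenby → Alder → Ivy → Cedar.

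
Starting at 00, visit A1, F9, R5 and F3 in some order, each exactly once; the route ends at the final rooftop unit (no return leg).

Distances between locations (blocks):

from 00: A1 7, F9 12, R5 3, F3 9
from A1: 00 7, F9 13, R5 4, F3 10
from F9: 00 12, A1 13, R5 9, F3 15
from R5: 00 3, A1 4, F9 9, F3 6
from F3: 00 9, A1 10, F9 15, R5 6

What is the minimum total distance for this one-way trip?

There are 4! = 24 possible orderings.
00→A1→F9→R5→F3: 7+13+9+6 = 35
00→A1→F9→F3→R5: 7+13+15+6 = 41
00→A1→R5→F9→F3: 7+4+9+15 = 35
00→A1→R5→F3→F9: 7+4+6+15 = 32
00→A1→F3→F9→R5: 7+10+15+9 = 41
00→A1→F3→R5→F9: 7+10+6+9 = 32
00→F9→A1→R5→F3: 12+13+4+6 = 35
00→F9→A1→F3→R5: 12+13+10+6 = 41
00→F9→R5→A1→F3: 12+9+4+10 = 35
00→F9→R5→F3→A1: 12+9+6+10 = 37
00→F9→F3→A1→R5: 12+15+10+4 = 41
00→F9→F3→R5→A1: 12+15+6+4 = 37
00→R5→A1→F9→F3: 3+4+13+15 = 35
00→R5→A1→F3→F9: 3+4+10+15 = 32
… (10 more)
The minimum is 32.
One shortest path: 00 → A1 → R5 → F3 → F9.

32 blocks — the minimum one-way total.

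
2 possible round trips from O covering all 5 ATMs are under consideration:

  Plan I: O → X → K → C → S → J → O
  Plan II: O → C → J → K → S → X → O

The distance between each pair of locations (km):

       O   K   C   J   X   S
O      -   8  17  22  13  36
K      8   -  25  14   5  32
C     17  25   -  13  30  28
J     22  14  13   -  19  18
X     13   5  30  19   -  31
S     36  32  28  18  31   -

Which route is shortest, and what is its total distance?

Plan I: 13 + 5 + 25 + 28 + 18 + 22 = 111
Plan II: 17 + 13 + 14 + 32 + 31 + 13 = 120

Shortest is Plan I, total 111 km.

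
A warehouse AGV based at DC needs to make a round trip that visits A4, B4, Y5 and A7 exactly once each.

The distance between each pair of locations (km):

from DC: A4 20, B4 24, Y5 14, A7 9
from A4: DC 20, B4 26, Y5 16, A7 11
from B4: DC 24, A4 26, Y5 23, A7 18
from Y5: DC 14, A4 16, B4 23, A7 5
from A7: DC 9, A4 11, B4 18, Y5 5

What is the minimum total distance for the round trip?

Minimum total distance: 80 km.

There are 12 distinct closed tours to check (reversals are equivalent).
DC → A4 → B4 → Y5 → A7 → DC: 20+26+23+5+9 = 83
DC → A4 → B4 → A7 → Y5 → DC: 20+26+18+5+14 = 83
DC → A4 → Y5 → B4 → A7 → DC: 20+16+23+18+9 = 86
DC → A4 → Y5 → A7 → B4 → DC: 20+16+5+18+24 = 83
DC → A4 → A7 → B4 → Y5 → DC: 20+11+18+23+14 = 86
DC → A4 → A7 → Y5 → B4 → DC: 20+11+5+23+24 = 83
DC → B4 → A4 → Y5 → A7 → DC: 24+26+16+5+9 = 80
DC → B4 → A4 → A7 → Y5 → DC: 24+26+11+5+14 = 80
DC → B4 → Y5 → A4 → A7 → DC: 24+23+16+11+9 = 83
DC → B4 → A7 → A4 → Y5 → DC: 24+18+11+16+14 = 83
DC → Y5 → A4 → B4 → A7 → DC: 14+16+26+18+9 = 83
DC → Y5 → B4 → A4 → A7 → DC: 14+23+26+11+9 = 83
The minimum is 80.
One optimal route: DC → B4 → A4 → Y5 → A7 → DC (or its reverse).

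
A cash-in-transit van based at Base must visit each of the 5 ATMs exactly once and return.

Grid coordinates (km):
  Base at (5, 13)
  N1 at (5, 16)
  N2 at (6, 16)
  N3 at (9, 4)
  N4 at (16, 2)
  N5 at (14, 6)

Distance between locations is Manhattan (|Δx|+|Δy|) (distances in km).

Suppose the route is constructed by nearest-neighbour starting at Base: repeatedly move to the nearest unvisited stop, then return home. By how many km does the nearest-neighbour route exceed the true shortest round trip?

The nearest-neighbour route is 4 km longer than optimal.

From Base: N1=3, N2=4, N3=13, N5=16, N4=22 → choose N1 (3).
From N1: N2=1, N3=16, N5=19, N4=25 → choose N2 (1).
From N2: N3=15, N5=18, N4=24 → choose N3 (15).
From N3: N5=7, N4=9 → choose N5 (7).
From N5: N4=6 → choose N4 (6).
NN route Base → N1 → N2 → N3 → N5 → N4 → Base costs 54.
Optimal: Base → N1 → N2 → N3 → N4 → N5 → Base costs 50 (by enumerating all 60 distinct tours).
Excess = 54 − 50 = 4.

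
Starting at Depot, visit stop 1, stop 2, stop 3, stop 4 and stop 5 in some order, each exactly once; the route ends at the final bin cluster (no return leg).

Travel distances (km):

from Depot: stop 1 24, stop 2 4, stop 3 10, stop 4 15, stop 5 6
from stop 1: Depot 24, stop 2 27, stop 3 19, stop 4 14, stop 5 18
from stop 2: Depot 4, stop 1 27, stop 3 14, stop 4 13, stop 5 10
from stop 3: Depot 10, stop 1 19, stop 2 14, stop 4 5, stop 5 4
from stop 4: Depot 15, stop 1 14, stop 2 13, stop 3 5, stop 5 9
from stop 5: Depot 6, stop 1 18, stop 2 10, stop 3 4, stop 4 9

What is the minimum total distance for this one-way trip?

37 km — the minimum one-way total.

There are 5! = 120 possible orderings.
Depot→stop 1→stop 2→stop 3→stop 4→stop 5: 24+27+14+5+9 = 79
Depot→stop 1→stop 2→stop 3→stop 5→stop 4: 24+27+14+4+9 = 78
Depot→stop 1→stop 2→stop 4→stop 3→stop 5: 24+27+13+5+4 = 73
Depot→stop 1→stop 2→stop 4→stop 5→stop 3: 24+27+13+9+4 = 77
Depot→stop 1→stop 2→stop 5→stop 3→stop 4: 24+27+10+4+5 = 70
Depot→stop 1→stop 2→stop 5→stop 4→stop 3: 24+27+10+9+5 = 75
Depot→stop 1→stop 3→stop 2→stop 4→stop 5: 24+19+14+13+9 = 79
Depot→stop 1→stop 3→stop 2→stop 5→stop 4: 24+19+14+10+9 = 76
Depot→stop 1→stop 3→stop 4→stop 2→stop 5: 24+19+5+13+10 = 71
Depot→stop 1→stop 3→stop 4→stop 5→stop 2: 24+19+5+9+10 = 67
Depot→stop 1→stop 3→stop 5→stop 2→stop 4: 24+19+4+10+13 = 70
Depot→stop 1→stop 3→stop 5→stop 4→stop 2: 24+19+4+9+13 = 69
Depot→stop 1→stop 4→stop 2→stop 3→stop 5: 24+14+13+14+4 = 69
Depot→stop 1→stop 4→stop 2→stop 5→stop 3: 24+14+13+10+4 = 65
… (106 more)
Depot→stop 2→stop 5→stop 3→stop 4→stop 1: 4+10+4+5+14 = 37  ← best
The minimum is 37.
One shortest path: Depot → stop 2 → stop 5 → stop 3 → stop 4 → stop 1.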